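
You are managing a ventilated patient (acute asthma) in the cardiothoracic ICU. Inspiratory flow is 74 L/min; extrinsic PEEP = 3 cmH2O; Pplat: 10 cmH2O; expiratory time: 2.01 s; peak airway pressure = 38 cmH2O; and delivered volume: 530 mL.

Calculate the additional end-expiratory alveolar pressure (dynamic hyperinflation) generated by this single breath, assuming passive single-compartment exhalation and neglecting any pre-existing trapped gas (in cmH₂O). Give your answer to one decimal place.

2.2

Flow: 74 L/min ÷ 60 = 1.2333 L/s.
R = (PIP − Pplat)/V̇ = (38 − 10) / 1.2333 = 28.0/1.2333 = 22.703 cmH2O·s/L.
C = Vt/(Pplat − PEEP) = 530.0 / (10 − 3) = 530.0/7.0 = 75.714 mL/cmH2O.
τ = R × C = 22.703 × 0.07571 L/cmH2O = 1.719 s.
Fraction remaining = e^(−Te/τ) = e^(−2.01/1.719) = 0.3106; trapped volume = 530.0 × 0.3106 = 164.62 mL.
Additional alveolar pressure from trapping ≈ V_trapped / C = 164.62 / 75.714 = 2.174 cmH2O.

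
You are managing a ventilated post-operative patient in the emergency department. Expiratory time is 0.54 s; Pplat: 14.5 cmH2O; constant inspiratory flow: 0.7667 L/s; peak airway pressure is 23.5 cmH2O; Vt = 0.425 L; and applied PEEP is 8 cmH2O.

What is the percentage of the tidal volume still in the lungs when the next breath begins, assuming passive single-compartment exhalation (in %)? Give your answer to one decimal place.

49.5

R = (PIP − Pplat)/V̇ = (23.5 − 14.5) / 0.7667 = 9.0/0.7667 = 11.739 cmH2O·s/L.
C = Vt/(Pplat − PEEP) = 425.0 / (14.5 − 8) = 425.0/6.5 = 65.385 mL/cmH2O.
τ = R × C = 11.739 × 0.06539 L/cmH2O = 0.7676 s.
Fraction remaining at end-expiration = e^(−Te/τ) = e^(−0.54/0.7676) = 0.4949 → 49.49%.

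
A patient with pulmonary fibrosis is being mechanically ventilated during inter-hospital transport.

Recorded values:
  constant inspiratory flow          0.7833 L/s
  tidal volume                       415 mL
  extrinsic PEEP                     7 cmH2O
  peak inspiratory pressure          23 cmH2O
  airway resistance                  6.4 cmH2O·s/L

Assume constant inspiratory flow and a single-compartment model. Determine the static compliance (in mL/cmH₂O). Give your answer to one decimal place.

Equation of motion (constant flow): PIP = Vt/C + R·V̇ + PEEP.
Vt/C = PIP − R·V̇ − PEEP = 23 − 6.4×0.7833 − 7 = 23 − 5.013 − 7 = 10.987 cmH2O.
C = Vt / 10.987 = 415 / 10.987 = 37.772 mL/cmH2O.

37.8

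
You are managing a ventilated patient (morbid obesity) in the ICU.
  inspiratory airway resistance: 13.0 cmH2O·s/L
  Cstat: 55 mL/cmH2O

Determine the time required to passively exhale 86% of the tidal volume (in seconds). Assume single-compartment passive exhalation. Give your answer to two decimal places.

1.41

τ = R × C = 13.0 × 55 mL/cmH2O = 13.0 × 0.055 L/cmH2O = 0.715 s.
Exhaled fraction f = 1 − e^(−t/τ) → t = −τ·ln(1 − f) = −0.715·ln(0.14) = 1.406 s.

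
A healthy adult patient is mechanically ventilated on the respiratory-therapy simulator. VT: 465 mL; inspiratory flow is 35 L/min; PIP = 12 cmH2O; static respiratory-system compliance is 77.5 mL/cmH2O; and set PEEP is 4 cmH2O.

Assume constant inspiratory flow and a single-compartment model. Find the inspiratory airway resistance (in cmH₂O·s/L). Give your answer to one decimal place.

Flow: 35 L/min ÷ 60 = 0.5833 L/s.
Equation of motion (constant flow): PIP = Vt/C + R·V̇ + PEEP.
R·V̇ = PIP − Vt/C − PEEP = 12 − 465/77.5 − 4 = 12 − 6.0 − 4 = 2.0 cmH2O.
R = 2.0 / 0.5833 = 3.429 cmH2O·s/L.

3.4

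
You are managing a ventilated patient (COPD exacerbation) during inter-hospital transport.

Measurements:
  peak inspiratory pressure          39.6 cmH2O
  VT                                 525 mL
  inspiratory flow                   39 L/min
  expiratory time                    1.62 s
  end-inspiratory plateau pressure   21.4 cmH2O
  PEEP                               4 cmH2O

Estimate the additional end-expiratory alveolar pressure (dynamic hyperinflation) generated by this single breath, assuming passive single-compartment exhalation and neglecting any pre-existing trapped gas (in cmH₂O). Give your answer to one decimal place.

2.6

Flow: 39 L/min ÷ 60 = 0.65 L/s.
R = (PIP − Pplat)/V̇ = (39.6 − 21.4) / 0.65 = 18.2/0.65 = 28.0 cmH2O·s/L.
C = Vt/(Pplat − PEEP) = 525.0 / (21.4 − 4) = 525.0/17.4 = 30.172 mL/cmH2O.
τ = R × C = 28.0 × 0.03017 L/cmH2O = 0.8448 s.
Fraction remaining = e^(−Te/τ) = e^(−1.62/0.8448) = 0.147; trapped volume = 525.0 × 0.147 = 77.175 mL.
Additional alveolar pressure from trapping ≈ V_trapped / C = 77.175 / 30.172 = 2.558 cmH2O.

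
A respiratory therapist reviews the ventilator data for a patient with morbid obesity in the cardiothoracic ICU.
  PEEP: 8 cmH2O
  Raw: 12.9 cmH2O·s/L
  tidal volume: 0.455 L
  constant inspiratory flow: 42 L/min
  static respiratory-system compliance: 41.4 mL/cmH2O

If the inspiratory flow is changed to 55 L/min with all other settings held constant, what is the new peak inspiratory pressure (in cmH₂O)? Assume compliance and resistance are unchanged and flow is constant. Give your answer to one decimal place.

Flow: 42 L/min ÷ 60 = 0.7 L/s.
New flow: 55 L/min ÷ 60 = 0.9167 L/s.
PIP = Vt/C + R·V̇ + PEEP (constant-flow equation of motion).
Only the resistive term changes: ΔPIP = R × ΔV̇ = 12.9 × (0.9167 − 0.7) = 12.9 × 0.2167 = 2.795 cmH2O.
Original PIP = 455/41.4 + 12.9×0.7 + 8 = 28.02 cmH2O; new PIP = 28.02 + (2.795) = 30.815 cmH2O.

30.8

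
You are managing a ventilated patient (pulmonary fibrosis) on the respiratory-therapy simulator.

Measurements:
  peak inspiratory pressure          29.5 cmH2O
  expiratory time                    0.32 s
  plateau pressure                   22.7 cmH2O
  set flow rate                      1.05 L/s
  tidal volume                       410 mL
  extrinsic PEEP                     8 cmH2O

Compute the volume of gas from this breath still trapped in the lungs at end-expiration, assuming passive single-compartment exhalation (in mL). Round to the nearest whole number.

70

R = (PIP − Pplat)/V̇ = (29.5 − 22.7) / 1.05 = 6.8/1.05 = 6.476 cmH2O·s/L.
C = Vt/(Pplat − PEEP) = 410.0 / (22.7 − 8) = 410.0/14.7 = 27.891 mL/cmH2O.
τ = R × C = 6.476 × 0.02789 L/cmH2O = 0.1806 s.
Fraction remaining = e^(−Te/τ) = e^(−0.32/0.1806) = 0.17.
Trapped volume = 410.0 × 0.17 = 69.7 mL.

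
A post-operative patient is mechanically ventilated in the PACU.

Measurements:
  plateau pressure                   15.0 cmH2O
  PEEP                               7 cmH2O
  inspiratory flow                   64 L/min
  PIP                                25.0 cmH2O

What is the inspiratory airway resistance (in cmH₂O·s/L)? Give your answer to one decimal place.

9.4

Flow: 64 L/min ÷ 60 = 1.0667 L/s.
Raw = (PIP − Pplat) / flow = (25.0 − 15.0) / 1.0667 = 10.0 / 1.0667 = 9.375 cmH2O·s/L.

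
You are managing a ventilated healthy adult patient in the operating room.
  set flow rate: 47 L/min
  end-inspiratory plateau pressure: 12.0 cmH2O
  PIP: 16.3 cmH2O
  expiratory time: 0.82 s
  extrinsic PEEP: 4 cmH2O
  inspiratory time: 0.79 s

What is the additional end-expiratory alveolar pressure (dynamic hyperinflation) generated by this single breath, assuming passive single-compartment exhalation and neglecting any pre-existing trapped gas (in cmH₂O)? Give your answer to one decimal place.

1.2

Flow: 47 L/min ÷ 60 = 0.7833 L/s.
Vt = flow × Ti = 0.7833 L/s × 0.79 s × 1000 mL/L = 618.81 mL.
R = (PIP − Pplat)/V̇ = (16.3 − 12.0) / 0.7833 = 4.3/0.7833 = 5.49 cmH2O·s/L.
C = Vt/(Pplat − PEEP) = 618.81 / (12.0 − 4) = 618.81/8.0 = 77.351 mL/cmH2O.
τ = R × C = 5.49 × 0.07735 L/cmH2O = 0.4247 s.
Fraction remaining = e^(−Te/τ) = e^(−0.82/0.4247) = 0.145; trapped volume = 618.81 × 0.145 = 89.727 mL.
Additional alveolar pressure from trapping ≈ V_trapped / C = 89.727 / 77.351 = 1.16 cmH2O.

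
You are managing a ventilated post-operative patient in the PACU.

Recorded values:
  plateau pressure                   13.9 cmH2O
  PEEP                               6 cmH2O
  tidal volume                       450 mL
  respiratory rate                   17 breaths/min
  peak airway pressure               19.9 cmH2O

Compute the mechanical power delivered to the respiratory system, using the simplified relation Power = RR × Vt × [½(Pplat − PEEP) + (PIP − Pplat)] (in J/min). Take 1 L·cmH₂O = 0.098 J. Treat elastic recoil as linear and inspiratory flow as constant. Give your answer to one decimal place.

Per-breath work = Vt × [½(Pplat−PEEP) + (PIP−Pplat)] = 0.450 × [0.5×7.9 + 6.0] = 0.450 × 9.95 = 4.478 L·cmH2O.
Power = 17 × 4.478 = 76.126 L·cmH2O/min.
× 0.098 J/(L·cmH2O) → 7.46 J/min.

7.5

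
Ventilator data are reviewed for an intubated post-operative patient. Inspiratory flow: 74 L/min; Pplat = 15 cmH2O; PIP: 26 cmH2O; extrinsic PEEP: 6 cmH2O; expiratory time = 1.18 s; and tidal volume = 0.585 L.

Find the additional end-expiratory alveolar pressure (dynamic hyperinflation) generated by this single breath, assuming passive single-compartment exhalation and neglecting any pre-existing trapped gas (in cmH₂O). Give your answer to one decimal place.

1.2

Flow: 74 L/min ÷ 60 = 1.2333 L/s.
R = (PIP − Pplat)/V̇ = (26 − 15) / 1.2333 = 11.0/1.2333 = 8.919 cmH2O·s/L.
C = Vt/(Pplat − PEEP) = 585.0 / (15 − 6) = 585.0/9.0 = 65.0 mL/cmH2O.
τ = R × C = 8.919 × 0.065 L/cmH2O = 0.5797 s.
Fraction remaining = e^(−Te/τ) = e^(−1.18/0.5797) = 0.1306; trapped volume = 585.0 × 0.1306 = 76.401 mL.
Additional alveolar pressure from trapping ≈ V_trapped / C = 76.401 / 65.0 = 1.175 cmH2O.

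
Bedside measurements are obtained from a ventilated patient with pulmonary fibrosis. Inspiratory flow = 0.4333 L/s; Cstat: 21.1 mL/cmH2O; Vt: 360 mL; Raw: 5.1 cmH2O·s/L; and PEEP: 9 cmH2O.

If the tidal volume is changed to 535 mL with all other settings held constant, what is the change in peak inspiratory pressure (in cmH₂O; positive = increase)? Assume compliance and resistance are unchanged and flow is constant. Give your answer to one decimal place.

PIP = Vt/C + R·V̇ + PEEP (constant-flow equation of motion).
Only the elastic term changes: ΔPIP = ΔVt / C = (535 − 360) / 21.1 = 8.294 cmH2O.

8.3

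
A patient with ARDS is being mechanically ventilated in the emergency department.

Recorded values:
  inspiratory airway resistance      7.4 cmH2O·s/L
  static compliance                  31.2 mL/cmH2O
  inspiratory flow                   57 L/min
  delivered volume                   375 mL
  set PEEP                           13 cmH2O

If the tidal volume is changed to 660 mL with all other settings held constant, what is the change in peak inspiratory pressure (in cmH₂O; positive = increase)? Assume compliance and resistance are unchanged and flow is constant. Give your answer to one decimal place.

PIP = Vt/C + R·V̇ + PEEP (constant-flow equation of motion).
Only the elastic term changes: ΔPIP = ΔVt / C = (660 − 375) / 31.2 = 9.135 cmH2O.

9.1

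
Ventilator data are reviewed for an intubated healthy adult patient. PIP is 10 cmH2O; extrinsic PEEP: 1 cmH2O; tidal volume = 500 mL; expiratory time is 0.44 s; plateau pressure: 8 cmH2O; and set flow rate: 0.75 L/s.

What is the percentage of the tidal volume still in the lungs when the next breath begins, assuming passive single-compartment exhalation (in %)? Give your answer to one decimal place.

R = (PIP − Pplat)/V̇ = (10 − 8) / 0.75 = 2.0/0.75 = 2.667 cmH2O·s/L.
C = Vt/(Pplat − PEEP) = 500.0 / (8 − 1) = 500.0/7.0 = 71.429 mL/cmH2O.
τ = R × C = 2.667 × 0.07143 L/cmH2O = 0.1905 s.
Fraction remaining at end-expiration = e^(−Te/τ) = e^(−0.44/0.1905) = 0.09929 → 9.929%.

9.9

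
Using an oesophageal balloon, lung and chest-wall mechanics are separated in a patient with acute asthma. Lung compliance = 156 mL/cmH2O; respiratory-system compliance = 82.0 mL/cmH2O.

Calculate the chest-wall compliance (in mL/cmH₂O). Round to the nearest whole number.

1/Ccw = 1/Crs − 1/CL.
1/Ccw = 1/82.0 − 1/156 = 0.005785.
Ccw = 172.86 mL/cmH2O.

173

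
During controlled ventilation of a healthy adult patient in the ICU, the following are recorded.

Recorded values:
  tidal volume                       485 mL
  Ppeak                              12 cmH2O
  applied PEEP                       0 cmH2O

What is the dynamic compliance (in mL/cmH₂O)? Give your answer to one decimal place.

40.4

Dynamic compliance = Vt / (PIP − PEEP) = 485 / (12 − 0) = 485 / 12.0 = 40.417 mL/cmH2O.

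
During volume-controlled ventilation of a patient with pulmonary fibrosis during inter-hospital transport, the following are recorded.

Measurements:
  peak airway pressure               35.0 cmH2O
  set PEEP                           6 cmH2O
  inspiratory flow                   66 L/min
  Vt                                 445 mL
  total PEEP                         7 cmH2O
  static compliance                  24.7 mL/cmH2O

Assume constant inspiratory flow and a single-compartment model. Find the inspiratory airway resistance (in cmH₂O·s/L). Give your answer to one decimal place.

9.1

Flow: 66 L/min ÷ 60 = 1.1 L/s.
Total PEEP = 7 cmH2O (set 6 + intrinsic 1); this is the baseline alveolar pressure.
Equation of motion (constant flow): PIP = Vt/C + R·V̇ + PEEP.
R·V̇ = PIP − Vt/C − PEEP = 35.0 − 445/24.7 − 7 = 35.0 − 18.016 − 7 = 9.984 cmH2O.
R = 9.984 / 1.1 = 9.076 cmH2O·s/L.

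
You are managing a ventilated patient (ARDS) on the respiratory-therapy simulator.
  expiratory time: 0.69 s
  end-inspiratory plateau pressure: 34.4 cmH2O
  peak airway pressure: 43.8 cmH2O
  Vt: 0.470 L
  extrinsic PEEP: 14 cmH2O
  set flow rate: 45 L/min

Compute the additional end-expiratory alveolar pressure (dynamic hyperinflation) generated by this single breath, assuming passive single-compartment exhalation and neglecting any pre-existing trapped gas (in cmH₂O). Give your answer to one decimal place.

Flow: 45 L/min ÷ 60 = 0.75 L/s.
R = (PIP − Pplat)/V̇ = (43.8 − 34.4) / 0.75 = 9.4/0.75 = 12.533 cmH2O·s/L.
C = Vt/(Pplat − PEEP) = 470.0 / (34.4 − 14) = 470.0/20.4 = 23.039 mL/cmH2O.
τ = R × C = 12.533 × 0.02304 L/cmH2O = 0.2888 s.
Fraction remaining = e^(−Te/τ) = e^(−0.69/0.2888) = 0.0917; trapped volume = 470.0 × 0.0917 = 43.099 mL.
Additional alveolar pressure from trapping ≈ V_trapped / C = 43.099 / 23.039 = 1.871 cmH2O.

1.9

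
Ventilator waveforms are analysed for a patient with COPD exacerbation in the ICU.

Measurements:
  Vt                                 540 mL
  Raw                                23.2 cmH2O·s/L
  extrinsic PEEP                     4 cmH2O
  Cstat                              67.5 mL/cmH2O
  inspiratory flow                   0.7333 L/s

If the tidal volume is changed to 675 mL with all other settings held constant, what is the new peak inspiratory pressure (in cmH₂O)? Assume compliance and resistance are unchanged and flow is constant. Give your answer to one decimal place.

PIP = Vt/C + R·V̇ + PEEP (constant-flow equation of motion).
Only the elastic term changes: ΔPIP = ΔVt / C = (675 − 540) / 67.5 = 2.0 cmH2O.
Original PIP = 540/67.5 + 23.2×0.7333 + 4 = 29.013 cmH2O; new PIP = 29.013 + (2.0) = 31.013 cmH2O.

31.0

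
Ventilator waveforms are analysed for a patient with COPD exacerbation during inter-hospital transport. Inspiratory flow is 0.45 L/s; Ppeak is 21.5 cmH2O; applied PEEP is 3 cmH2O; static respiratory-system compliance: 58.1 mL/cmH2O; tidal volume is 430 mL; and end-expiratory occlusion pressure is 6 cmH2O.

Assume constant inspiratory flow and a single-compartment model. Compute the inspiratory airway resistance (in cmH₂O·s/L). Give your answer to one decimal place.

Total PEEP = 6 cmH2O (set 3 + intrinsic 3); this is the baseline alveolar pressure.
Equation of motion (constant flow): PIP = Vt/C + R·V̇ + PEEP.
R·V̇ = PIP − Vt/C − PEEP = 21.5 − 430/58.1 − 6 = 21.5 − 7.401 − 6 = 8.099 cmH2O.
R = 8.099 / 0.45 = 17.998 cmH2O·s/L.

18.0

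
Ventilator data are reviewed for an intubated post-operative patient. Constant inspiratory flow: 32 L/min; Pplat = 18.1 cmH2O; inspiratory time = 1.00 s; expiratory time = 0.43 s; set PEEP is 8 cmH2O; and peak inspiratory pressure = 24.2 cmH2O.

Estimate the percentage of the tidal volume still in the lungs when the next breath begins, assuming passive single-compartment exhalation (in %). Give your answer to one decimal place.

Flow: 32 L/min ÷ 60 = 0.5333 L/s.
Vt = flow × Ti = 0.5333 L/s × 1.00 s × 1000 mL/L = 533.3 mL.
R = (PIP − Pplat)/V̇ = (24.2 − 18.1) / 0.5333 = 6.1/0.5333 = 11.438 cmH2O·s/L.
C = Vt/(Pplat − PEEP) = 533.3 / (18.1 − 8) = 533.3/10.1 = 52.802 mL/cmH2O.
τ = R × C = 11.438 × 0.0528 L/cmH2O = 0.6039 s.
Fraction remaining at end-expiration = e^(−Te/τ) = e^(−0.43/0.6039) = 0.4906 → 49.06%.

49.1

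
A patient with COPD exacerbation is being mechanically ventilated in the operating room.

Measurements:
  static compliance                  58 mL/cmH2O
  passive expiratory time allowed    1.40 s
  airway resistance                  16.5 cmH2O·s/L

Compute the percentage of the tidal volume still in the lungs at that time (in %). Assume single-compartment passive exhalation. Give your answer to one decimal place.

τ = R × C = 16.5 × 58 mL/cmH2O = 16.5 × 0.058 L/cmH2O = 0.957 s.
Passive exhalation: V(t)/V₀ = e^(−t/τ) = e^(−1.40/0.957) = 0.2316.
Fraction remaining = 0.2316 → 23.16%.

23.2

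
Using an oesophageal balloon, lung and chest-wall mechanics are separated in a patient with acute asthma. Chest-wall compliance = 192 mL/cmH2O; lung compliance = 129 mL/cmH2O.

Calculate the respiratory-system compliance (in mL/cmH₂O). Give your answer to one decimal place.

Lung and chest wall are elastances in series: 1/Crs = 1/CL + 1/Ccw.
1/Crs = 1/129 + 1/192 = 0.01296.
Crs = 77.16 mL/cmH2O.

77.2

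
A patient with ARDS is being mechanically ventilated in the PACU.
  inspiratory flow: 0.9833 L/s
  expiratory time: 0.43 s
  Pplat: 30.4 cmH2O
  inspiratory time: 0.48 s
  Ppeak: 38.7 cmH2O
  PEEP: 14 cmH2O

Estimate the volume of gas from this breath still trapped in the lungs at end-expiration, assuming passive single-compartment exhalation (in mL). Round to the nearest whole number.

Vt = flow × Ti = 0.9833 L/s × 0.48 s × 1000 mL/L = 471.98 mL.
R = (PIP − Pplat)/V̇ = (38.7 − 30.4) / 0.9833 = 8.3/0.9833 = 8.441 cmH2O·s/L.
C = Vt/(Pplat − PEEP) = 471.98 / (30.4 − 14) = 471.98/16.4 = 28.779 mL/cmH2O.
τ = R × C = 8.441 × 0.02878 L/cmH2O = 0.2429 s.
Fraction remaining = e^(−Te/τ) = e^(−0.43/0.2429) = 0.1703.
Trapped volume = 471.98 × 0.1703 = 80.378 mL.

80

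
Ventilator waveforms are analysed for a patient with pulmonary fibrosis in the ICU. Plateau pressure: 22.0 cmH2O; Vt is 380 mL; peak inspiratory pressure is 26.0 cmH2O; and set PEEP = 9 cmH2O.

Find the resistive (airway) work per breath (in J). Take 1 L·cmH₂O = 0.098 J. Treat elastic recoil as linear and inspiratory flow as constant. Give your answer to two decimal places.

0.15

With constant inspiratory flow the resistive pressure is constant at PIP − Pplat = 26.0 − 22.0 = 4.0 cmH2O, so resistive work = 4.0 × 0.380 = 1.52 L·cmH2O.
× 0.098 J/(L·cmH2O) → 0.149 J.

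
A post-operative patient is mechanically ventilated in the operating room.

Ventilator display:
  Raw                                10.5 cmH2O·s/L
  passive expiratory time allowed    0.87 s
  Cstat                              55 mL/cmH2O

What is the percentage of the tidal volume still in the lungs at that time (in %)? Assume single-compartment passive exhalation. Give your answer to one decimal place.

τ = R × C = 10.5 × 55 mL/cmH2O = 10.5 × 0.055 L/cmH2O = 0.5775 s.
Passive exhalation: V(t)/V₀ = e^(−t/τ) = e^(−0.87/0.5775) = 0.2217.
Fraction remaining = 0.2217 → 22.17%.

22.2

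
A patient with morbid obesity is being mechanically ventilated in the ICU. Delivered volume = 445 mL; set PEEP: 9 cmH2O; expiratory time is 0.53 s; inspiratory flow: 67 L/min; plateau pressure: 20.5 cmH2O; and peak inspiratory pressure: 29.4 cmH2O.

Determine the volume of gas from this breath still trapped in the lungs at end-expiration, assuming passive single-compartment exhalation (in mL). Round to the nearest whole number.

80

Flow: 67 L/min ÷ 60 = 1.1167 L/s.
R = (PIP − Pplat)/V̇ = (29.4 − 20.5) / 1.1167 = 8.9/1.1167 = 7.97 cmH2O·s/L.
C = Vt/(Pplat − PEEP) = 445.0 / (20.5 − 9) = 445.0/11.5 = 38.696 mL/cmH2O.
τ = R × C = 7.97 × 0.0387 L/cmH2O = 0.3084 s.
Fraction remaining = e^(−Te/τ) = e^(−0.53/0.3084) = 0.1793.
Trapped volume = 445.0 × 0.1793 = 79.789 mL.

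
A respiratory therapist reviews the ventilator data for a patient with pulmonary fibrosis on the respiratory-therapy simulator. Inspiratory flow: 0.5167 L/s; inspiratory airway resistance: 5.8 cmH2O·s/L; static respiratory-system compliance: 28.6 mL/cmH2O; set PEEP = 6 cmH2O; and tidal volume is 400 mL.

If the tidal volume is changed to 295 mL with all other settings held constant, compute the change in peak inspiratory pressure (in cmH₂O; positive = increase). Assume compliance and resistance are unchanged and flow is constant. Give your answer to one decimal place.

-3.7

PIP = Vt/C + R·V̇ + PEEP (constant-flow equation of motion).
Only the elastic term changes: ΔPIP = ΔVt / C = (295 − 400) / 28.6 = -3.671 cmH2O.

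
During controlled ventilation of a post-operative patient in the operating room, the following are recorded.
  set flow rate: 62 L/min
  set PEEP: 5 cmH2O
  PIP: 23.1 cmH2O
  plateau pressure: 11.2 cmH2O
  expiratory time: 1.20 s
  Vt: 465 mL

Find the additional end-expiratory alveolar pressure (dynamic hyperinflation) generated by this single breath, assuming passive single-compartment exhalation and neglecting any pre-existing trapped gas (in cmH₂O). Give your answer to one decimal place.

1.5

Flow: 62 L/min ÷ 60 = 1.0333 L/s.
R = (PIP − Pplat)/V̇ = (23.1 − 11.2) / 1.0333 = 11.9/1.0333 = 11.517 cmH2O·s/L.
C = Vt/(Pplat − PEEP) = 465.0 / (11.2 − 5) = 465.0/6.2 = 75.0 mL/cmH2O.
τ = R × C = 11.517 × 0.075 L/cmH2O = 0.8638 s.
Fraction remaining = e^(−Te/τ) = e^(−1.20/0.8638) = 0.2493; trapped volume = 465.0 × 0.2493 = 115.92 mL.
Additional alveolar pressure from trapping ≈ V_trapped / C = 115.92 / 75.0 = 1.546 cmH2O.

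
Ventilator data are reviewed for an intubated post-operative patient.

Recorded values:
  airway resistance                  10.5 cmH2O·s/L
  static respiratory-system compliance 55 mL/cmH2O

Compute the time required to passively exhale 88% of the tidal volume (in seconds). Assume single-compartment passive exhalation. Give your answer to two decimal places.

τ = R × C = 10.5 × 55 mL/cmH2O = 10.5 × 0.055 L/cmH2O = 0.5775 s.
Exhaled fraction f = 1 − e^(−t/τ) → t = −τ·ln(1 − f) = −0.5775·ln(0.12) = 1.224 s.

1.22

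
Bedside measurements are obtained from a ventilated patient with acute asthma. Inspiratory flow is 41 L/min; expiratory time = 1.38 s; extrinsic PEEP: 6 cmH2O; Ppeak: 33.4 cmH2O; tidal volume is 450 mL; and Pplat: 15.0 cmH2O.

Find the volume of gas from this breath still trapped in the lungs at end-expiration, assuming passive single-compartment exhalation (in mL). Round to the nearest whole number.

Flow: 41 L/min ÷ 60 = 0.6833 L/s.
R = (PIP − Pplat)/V̇ = (33.4 − 15.0) / 0.6833 = 18.4/0.6833 = 26.928 cmH2O·s/L.
C = Vt/(Pplat − PEEP) = 450.0 / (15.0 − 6) = 450.0/9.0 = 50.0 mL/cmH2O.
τ = R × C = 26.928 × 0.05 L/cmH2O = 1.346 s.
Fraction remaining = e^(−Te/τ) = e^(−1.38/1.346) = 0.3587.
Trapped volume = 450.0 × 0.3587 = 161.42 mL.

161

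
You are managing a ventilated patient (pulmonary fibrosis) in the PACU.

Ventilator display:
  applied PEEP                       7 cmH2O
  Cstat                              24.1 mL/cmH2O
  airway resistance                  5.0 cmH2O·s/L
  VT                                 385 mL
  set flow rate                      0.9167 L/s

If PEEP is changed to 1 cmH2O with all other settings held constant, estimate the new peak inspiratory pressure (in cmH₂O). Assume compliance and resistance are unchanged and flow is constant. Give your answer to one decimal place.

PIP = Vt/C + R·V̇ + PEEP (constant-flow equation of motion).
Only the baseline term changes: ΔPIP = ΔPEEP = 1 − 7 = -6.0 cmH2O.
Original PIP = 385/24.1 + 5.0×0.9167 + 7 = 27.559 cmH2O; new PIP = 27.559 + (-6.0) = 21.559 cmH2O.

21.6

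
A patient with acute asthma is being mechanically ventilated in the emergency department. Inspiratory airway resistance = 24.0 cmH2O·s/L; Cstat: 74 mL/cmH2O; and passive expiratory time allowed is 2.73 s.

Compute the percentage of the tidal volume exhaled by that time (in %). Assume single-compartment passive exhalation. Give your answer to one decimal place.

τ = R × C = 24.0 × 74 mL/cmH2O = 24.0 × 0.074 L/cmH2O = 1.776 s.
Passive exhalation: V(t)/V₀ = e^(−t/τ) = e^(−2.73/1.776) = 0.215.
Fraction exhaled = 1 − 0.215 = 0.785 → 78.5%.

78.5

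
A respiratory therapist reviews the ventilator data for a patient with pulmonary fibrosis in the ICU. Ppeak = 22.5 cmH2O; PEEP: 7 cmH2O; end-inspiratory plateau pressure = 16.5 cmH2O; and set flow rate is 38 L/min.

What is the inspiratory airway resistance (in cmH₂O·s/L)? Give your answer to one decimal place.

9.5

Flow: 38 L/min ÷ 60 = 0.6333 L/s.
Raw = (PIP − Pplat) / flow = (22.5 − 16.5) / 0.6333 = 6.0 / 0.6333 = 9.474 cmH2O·s/L.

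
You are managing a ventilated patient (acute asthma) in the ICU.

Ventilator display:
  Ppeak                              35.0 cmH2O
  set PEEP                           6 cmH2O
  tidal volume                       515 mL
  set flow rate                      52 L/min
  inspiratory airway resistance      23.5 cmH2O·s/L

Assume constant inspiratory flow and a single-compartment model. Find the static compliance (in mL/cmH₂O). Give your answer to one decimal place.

59.7

Flow: 52 L/min ÷ 60 = 0.8667 L/s.
Equation of motion (constant flow): PIP = Vt/C + R·V̇ + PEEP.
Vt/C = PIP − R·V̇ − PEEP = 35.0 − 23.5×0.8667 − 6 = 35.0 − 20.367 − 6 = 8.633 cmH2O.
C = Vt / 8.633 = 515 / 8.633 = 59.655 mL/cmH2O.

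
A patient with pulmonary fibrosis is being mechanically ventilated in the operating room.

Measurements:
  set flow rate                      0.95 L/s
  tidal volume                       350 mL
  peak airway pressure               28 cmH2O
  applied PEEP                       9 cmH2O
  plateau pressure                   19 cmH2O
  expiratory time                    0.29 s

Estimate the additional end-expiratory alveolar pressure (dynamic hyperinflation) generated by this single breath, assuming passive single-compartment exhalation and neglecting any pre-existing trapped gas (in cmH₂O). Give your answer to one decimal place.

4.2

R = (PIP − Pplat)/V̇ = (28 − 19) / 0.95 = 9.0/0.95 = 9.474 cmH2O·s/L.
C = Vt/(Pplat − PEEP) = 350.0 / (19 − 9) = 350.0/10.0 = 35.0 mL/cmH2O.
τ = R × C = 9.474 × 0.035 L/cmH2O = 0.3316 s.
Fraction remaining = e^(−Te/τ) = e^(−0.29/0.3316) = 0.4171; trapped volume = 350.0 × 0.4171 = 145.99 mL.
Additional alveolar pressure from trapping ≈ V_trapped / C = 145.99 / 35.0 = 4.171 cmH2O.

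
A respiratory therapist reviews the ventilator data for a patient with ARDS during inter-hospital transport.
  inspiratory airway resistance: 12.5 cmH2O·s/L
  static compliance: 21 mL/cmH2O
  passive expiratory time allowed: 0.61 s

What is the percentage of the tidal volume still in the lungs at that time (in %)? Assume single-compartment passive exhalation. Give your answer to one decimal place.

τ = R × C = 12.5 × 21 mL/cmH2O = 12.5 × 0.021 L/cmH2O = 0.2625 s.
Passive exhalation: V(t)/V₀ = e^(−t/τ) = e^(−0.61/0.2625) = 0.0979.
Fraction remaining = 0.0979 → 9.79%.

9.8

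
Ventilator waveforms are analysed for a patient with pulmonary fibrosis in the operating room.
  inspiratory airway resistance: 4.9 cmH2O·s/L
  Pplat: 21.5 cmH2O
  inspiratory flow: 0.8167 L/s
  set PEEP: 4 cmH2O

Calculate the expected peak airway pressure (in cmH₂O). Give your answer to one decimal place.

25.5

PIP = Pplat + Raw × flow = 21.5 + 4.9 × 0.8167 = 21.5 + 4.002 = 25.502 cmH2O.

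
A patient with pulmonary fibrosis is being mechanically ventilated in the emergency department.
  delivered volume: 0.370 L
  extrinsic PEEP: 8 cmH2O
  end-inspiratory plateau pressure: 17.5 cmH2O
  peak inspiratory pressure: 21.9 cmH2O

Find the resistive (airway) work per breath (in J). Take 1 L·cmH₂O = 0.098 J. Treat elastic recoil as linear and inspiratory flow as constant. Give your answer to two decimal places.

With constant inspiratory flow the resistive pressure is constant at PIP − Pplat = 21.9 − 17.5 = 4.4 cmH2O, so resistive work = 4.4 × 0.370 = 1.628 L·cmH2O.
× 0.098 J/(L·cmH2O) → 0.1595 J.

0.16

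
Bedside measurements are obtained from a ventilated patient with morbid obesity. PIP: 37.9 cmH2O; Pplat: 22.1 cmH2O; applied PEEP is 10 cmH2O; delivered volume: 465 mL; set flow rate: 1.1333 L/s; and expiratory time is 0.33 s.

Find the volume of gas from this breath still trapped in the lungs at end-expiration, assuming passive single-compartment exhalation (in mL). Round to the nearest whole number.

R = (PIP − Pplat)/V̇ = (37.9 − 22.1) / 1.1333 = 15.8/1.1333 = 13.942 cmH2O·s/L.
C = Vt/(Pplat − PEEP) = 465.0 / (22.1 − 10) = 465.0/12.1 = 38.43 mL/cmH2O.
τ = R × C = 13.942 × 0.03843 L/cmH2O = 0.5358 s.
Fraction remaining = e^(−Te/τ) = e^(−0.33/0.5358) = 0.5402.
Trapped volume = 465.0 × 0.5402 = 251.19 mL.

251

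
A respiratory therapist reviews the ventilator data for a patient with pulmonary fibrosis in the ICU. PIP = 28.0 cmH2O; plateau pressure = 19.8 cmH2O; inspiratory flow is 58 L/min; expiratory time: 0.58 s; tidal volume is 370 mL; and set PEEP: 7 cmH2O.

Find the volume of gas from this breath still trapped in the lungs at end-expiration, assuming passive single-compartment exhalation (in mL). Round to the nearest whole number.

35

Flow: 58 L/min ÷ 60 = 0.9667 L/s.
R = (PIP − Pplat)/V̇ = (28.0 − 19.8) / 0.9667 = 8.2/0.9667 = 8.482 cmH2O·s/L.
C = Vt/(Pplat − PEEP) = 370.0 / (19.8 − 7) = 370.0/12.8 = 28.906 mL/cmH2O.
τ = R × C = 8.482 × 0.02891 L/cmH2O = 0.2452 s.
Fraction remaining = e^(−Te/τ) = e^(−0.58/0.2452) = 0.09391.
Trapped volume = 370.0 × 0.09391 = 34.747 mL.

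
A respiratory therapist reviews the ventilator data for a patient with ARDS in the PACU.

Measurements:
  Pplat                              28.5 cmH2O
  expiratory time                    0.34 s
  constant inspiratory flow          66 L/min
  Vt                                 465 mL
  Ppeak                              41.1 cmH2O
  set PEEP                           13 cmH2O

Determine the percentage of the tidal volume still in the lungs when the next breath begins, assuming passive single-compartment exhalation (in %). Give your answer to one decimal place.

Flow: 66 L/min ÷ 60 = 1.1 L/s.
R = (PIP − Pplat)/V̇ = (41.1 − 28.5) / 1.1 = 12.6/1.1 = 11.455 cmH2O·s/L.
C = Vt/(Pplat − PEEP) = 465.0 / (28.5 − 13) = 465.0/15.5 = 30.0 mL/cmH2O.
τ = R × C = 11.455 × 0.03 L/cmH2O = 0.3437 s.
Fraction remaining at end-expiration = e^(−Te/τ) = e^(−0.34/0.3437) = 0.3719 → 37.19%.

37.2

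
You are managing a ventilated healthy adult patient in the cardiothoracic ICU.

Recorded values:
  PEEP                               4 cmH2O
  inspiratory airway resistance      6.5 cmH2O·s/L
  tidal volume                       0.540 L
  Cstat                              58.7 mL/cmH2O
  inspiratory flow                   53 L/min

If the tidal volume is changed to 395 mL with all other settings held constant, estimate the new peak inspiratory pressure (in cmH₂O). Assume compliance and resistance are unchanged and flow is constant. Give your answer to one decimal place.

16.5

Flow: 53 L/min ÷ 60 = 0.8833 L/s.
PIP = Vt/C + R·V̇ + PEEP (constant-flow equation of motion).
Only the elastic term changes: ΔPIP = ΔVt / C = (395 − 540) / 58.7 = -2.47 cmH2O.
Original PIP = 540/58.7 + 6.5×0.8833 + 4 = 18.941 cmH2O; new PIP = 18.941 + (-2.47) = 16.471 cmH2O.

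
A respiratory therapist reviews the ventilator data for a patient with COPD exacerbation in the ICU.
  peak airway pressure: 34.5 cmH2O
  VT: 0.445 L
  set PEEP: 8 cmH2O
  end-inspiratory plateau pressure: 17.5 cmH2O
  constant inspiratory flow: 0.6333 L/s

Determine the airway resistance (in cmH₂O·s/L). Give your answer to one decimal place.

26.8

Raw = (PIP − Pplat) / flow = (34.5 − 17.5) / 0.6333 = 17.0 / 0.6333 = 26.844 cmH2O·s/L.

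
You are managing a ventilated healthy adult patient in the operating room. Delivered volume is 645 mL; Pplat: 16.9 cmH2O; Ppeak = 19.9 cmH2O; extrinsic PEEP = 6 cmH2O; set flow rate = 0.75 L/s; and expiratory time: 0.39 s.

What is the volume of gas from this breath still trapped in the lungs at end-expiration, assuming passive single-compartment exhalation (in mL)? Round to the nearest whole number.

124

R = (PIP − Pplat)/V̇ = (19.9 − 16.9) / 0.75 = 3.0/0.75 = 4.0 cmH2O·s/L.
C = Vt/(Pplat − PEEP) = 645.0 / (16.9 − 6) = 645.0/10.9 = 59.174 mL/cmH2O.
τ = R × C = 4.0 × 0.05917 L/cmH2O = 0.2367 s.
Fraction remaining = e^(−Te/τ) = e^(−0.39/0.2367) = 0.1925.
Trapped volume = 645.0 × 0.1925 = 124.16 mL.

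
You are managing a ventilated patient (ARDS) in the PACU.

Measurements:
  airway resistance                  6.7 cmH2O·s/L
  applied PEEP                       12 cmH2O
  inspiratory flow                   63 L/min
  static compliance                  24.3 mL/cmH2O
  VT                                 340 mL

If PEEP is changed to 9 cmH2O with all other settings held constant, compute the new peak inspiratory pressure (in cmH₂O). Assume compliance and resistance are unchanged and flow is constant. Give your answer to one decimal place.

30.0

Flow: 63 L/min ÷ 60 = 1.05 L/s.
PIP = Vt/C + R·V̇ + PEEP (constant-flow equation of motion).
Only the baseline term changes: ΔPIP = ΔPEEP = 9 − 12 = -3.0 cmH2O.
Original PIP = 340/24.3 + 6.7×1.05 + 12 = 33.027 cmH2O; new PIP = 33.027 + (-3.0) = 30.027 cmH2O.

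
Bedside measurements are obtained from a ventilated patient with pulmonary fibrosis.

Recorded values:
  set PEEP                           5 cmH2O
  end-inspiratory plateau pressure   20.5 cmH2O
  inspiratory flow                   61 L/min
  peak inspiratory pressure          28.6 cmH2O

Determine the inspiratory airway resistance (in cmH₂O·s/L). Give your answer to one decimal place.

8.0

Flow: 61 L/min ÷ 60 = 1.0167 L/s.
Raw = (PIP − Pplat) / flow = (28.6 − 20.5) / 1.0167 = 8.1 / 1.0167 = 7.967 cmH2O·s/L.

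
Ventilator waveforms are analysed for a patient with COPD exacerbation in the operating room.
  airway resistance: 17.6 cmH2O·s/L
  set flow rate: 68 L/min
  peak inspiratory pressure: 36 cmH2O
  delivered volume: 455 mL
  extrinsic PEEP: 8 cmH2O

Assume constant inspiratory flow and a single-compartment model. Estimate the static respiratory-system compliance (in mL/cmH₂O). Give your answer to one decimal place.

56.5

Flow: 68 L/min ÷ 60 = 1.1333 L/s.
Equation of motion (constant flow): PIP = Vt/C + R·V̇ + PEEP.
Vt/C = PIP − R·V̇ − PEEP = 36 − 17.6×1.1333 − 8 = 36 − 19.946 − 8 = 8.054 cmH2O.
C = Vt / 8.054 = 455 / 8.054 = 56.494 mL/cmH2O.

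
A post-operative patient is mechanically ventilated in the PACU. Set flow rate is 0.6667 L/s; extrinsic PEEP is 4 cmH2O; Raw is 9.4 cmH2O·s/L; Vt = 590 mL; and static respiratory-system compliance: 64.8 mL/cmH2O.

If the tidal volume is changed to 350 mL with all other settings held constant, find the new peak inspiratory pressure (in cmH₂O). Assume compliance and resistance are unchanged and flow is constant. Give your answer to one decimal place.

PIP = Vt/C + R·V̇ + PEEP (constant-flow equation of motion).
Only the elastic term changes: ΔPIP = ΔVt / C = (350 − 590) / 64.8 = -3.704 cmH2O.
Original PIP = 590/64.8 + 9.4×0.6667 + 4 = 19.372 cmH2O; new PIP = 19.372 + (-3.704) = 15.668 cmH2O.

15.7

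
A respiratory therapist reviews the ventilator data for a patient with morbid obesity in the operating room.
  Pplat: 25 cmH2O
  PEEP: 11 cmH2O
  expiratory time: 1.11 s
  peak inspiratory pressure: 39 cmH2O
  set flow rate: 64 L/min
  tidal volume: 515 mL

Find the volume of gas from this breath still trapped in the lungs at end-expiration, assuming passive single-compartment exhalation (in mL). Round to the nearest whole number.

52

Flow: 64 L/min ÷ 60 = 1.0667 L/s.
R = (PIP − Pplat)/V̇ = (39 − 25) / 1.0667 = 14.0/1.0667 = 13.125 cmH2O·s/L.
C = Vt/(Pplat − PEEP) = 515.0 / (25 − 11) = 515.0/14.0 = 36.786 mL/cmH2O.
τ = R × C = 13.125 × 0.03679 L/cmH2O = 0.4829 s.
Fraction remaining = e^(−Te/τ) = e^(−1.11/0.4829) = 0.1004.
Trapped volume = 515.0 × 0.1004 = 51.706 mL.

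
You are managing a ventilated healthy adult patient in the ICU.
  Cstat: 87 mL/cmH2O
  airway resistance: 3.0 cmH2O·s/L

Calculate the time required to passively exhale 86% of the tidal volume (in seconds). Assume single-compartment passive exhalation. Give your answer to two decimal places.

τ = R × C = 3.0 × 87 mL/cmH2O = 3.0 × 0.087 L/cmH2O = 0.261 s.
Exhaled fraction f = 1 − e^(−t/τ) → t = −τ·ln(1 − f) = −0.261·ln(0.14) = 0.5132 s.

0.51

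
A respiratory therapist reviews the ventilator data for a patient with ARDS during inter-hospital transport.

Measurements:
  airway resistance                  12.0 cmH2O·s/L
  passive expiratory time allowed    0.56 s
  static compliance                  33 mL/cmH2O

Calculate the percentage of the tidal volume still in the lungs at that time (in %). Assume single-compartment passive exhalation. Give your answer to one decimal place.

24.3

τ = R × C = 12.0 × 33 mL/cmH2O = 12.0 × 0.033 L/cmH2O = 0.396 s.
Passive exhalation: V(t)/V₀ = e^(−t/τ) = e^(−0.56/0.396) = 0.2431.
Fraction remaining = 0.2431 → 24.31%.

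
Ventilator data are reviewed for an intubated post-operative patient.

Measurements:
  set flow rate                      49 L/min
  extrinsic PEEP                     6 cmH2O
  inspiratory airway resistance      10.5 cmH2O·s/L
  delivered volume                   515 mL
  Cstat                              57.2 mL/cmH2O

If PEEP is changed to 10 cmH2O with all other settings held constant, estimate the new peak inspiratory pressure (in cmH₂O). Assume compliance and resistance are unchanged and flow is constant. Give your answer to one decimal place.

27.6

Flow: 49 L/min ÷ 60 = 0.8167 L/s.
PIP = Vt/C + R·V̇ + PEEP (constant-flow equation of motion).
Only the baseline term changes: ΔPIP = ΔPEEP = 10 − 6 = 4.0 cmH2O.
Original PIP = 515/57.2 + 10.5×0.8167 + 6 = 23.579 cmH2O; new PIP = 23.579 + (4.0) = 27.579 cmH2O.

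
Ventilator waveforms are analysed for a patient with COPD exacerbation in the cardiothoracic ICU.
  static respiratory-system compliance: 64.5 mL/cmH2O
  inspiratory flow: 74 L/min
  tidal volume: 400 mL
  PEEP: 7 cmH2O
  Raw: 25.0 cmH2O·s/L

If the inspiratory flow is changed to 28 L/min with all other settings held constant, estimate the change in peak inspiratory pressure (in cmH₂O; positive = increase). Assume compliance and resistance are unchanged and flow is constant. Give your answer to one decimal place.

Flow: 74 L/min ÷ 60 = 1.2333 L/s.
New flow: 28 L/min ÷ 60 = 0.4667 L/s.
PIP = Vt/C + R·V̇ + PEEP (constant-flow equation of motion).
Only the resistive term changes: ΔPIP = R × ΔV̇ = 25.0 × (0.4667 − 1.2333) = 25.0 × -0.7666 = -19.165 cmH2O.

-19.2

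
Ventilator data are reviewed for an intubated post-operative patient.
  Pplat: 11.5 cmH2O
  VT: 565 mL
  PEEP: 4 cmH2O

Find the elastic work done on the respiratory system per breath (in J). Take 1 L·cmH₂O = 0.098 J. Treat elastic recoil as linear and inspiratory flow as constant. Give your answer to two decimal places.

0.21

Elastic work ≈ ½ × (Pplat − PEEP) × Vt = 0.5 × (11.5 − 4) × 0.565 L = 0.5 × 7.5 × 0.565 = 2.119 L·cmH2O.
× 0.098 J/(L·cmH2O) → 0.2077 J.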